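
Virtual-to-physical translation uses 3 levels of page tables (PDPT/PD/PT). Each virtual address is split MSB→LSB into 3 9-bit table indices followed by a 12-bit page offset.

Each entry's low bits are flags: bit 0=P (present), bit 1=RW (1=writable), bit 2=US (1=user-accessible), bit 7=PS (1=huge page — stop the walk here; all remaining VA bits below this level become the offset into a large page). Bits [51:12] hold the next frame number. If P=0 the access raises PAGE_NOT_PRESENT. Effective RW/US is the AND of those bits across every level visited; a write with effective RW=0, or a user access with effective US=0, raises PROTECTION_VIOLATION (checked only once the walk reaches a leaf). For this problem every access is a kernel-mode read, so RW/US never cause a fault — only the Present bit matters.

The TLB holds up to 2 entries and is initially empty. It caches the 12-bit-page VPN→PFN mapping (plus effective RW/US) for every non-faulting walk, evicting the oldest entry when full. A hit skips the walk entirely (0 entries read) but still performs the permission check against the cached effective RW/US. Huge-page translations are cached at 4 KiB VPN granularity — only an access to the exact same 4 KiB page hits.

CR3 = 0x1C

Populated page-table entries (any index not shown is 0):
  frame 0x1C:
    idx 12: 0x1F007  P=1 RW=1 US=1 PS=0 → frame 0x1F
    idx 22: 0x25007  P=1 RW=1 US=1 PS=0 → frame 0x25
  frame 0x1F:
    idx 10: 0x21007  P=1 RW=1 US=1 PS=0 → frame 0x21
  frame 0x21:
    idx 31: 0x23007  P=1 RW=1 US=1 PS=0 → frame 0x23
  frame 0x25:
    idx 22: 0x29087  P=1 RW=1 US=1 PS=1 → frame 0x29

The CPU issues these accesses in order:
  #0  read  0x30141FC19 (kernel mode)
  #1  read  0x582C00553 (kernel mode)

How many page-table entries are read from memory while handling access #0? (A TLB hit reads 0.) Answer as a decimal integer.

Per-access translation:
#0 VA=0x30141FC19 (r,kernel):
  lvl0: tbl 0x1C, slot 12 ⇒ 0x1F007 (P1/RW1/US1/PS0)
  lvl1: tbl 0x1F, slot 10 ⇒ 0x21007 (P1/RW1/US1/PS0)
  lvl2: tbl 0x21, slot 31 ⇒ 0x23007 (P1/RW1/US1/PS0)
  ✓ 0x23C19  — 3 lookups
#1 VA=0x582C00553 (r,kernel):
  lvl0: tbl 0x1C, slot 22 ⇒ 0x25007 (P1/RW1/US1/PS0)
  lvl1: tbl 0x25, slot 22 ⇒ 0x29087 (P1/RW1/US1/PS1)
  ✓ 0x29553 (huge @L1)  — 2 lookups

Entries read for #0: 3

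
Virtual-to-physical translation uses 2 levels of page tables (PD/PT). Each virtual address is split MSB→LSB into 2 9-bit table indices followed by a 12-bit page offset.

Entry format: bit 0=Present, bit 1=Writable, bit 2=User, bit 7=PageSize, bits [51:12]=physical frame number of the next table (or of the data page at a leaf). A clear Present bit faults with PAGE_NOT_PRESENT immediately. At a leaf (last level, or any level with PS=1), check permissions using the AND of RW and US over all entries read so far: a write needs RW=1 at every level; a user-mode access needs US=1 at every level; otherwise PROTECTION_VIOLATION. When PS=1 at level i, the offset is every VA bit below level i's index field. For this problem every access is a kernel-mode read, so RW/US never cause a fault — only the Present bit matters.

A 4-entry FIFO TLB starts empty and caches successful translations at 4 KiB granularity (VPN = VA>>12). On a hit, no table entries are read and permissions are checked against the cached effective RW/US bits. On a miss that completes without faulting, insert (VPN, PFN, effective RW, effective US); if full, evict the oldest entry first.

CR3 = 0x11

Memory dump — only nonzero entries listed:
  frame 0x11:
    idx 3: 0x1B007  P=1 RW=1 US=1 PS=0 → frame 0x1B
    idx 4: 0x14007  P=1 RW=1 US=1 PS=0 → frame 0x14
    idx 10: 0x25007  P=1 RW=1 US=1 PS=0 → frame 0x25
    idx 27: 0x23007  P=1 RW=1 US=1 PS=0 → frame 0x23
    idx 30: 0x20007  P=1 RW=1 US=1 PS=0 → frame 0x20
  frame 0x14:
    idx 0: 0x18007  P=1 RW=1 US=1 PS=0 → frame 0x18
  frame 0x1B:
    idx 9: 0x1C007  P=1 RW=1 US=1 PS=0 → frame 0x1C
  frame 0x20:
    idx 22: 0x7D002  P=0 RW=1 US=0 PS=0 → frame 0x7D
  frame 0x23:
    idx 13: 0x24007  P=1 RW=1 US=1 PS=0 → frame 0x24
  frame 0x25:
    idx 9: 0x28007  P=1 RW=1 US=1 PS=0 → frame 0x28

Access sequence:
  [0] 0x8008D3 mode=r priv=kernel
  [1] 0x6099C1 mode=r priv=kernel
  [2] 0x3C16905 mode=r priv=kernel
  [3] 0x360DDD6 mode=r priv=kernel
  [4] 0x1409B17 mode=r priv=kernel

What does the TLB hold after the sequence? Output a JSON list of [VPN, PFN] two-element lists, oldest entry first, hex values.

Trace:
#0 VA=0x8008D3 (r,kernel):
  L0: frame=0x11 idx=4 entry=0x14007 [P=1 RW=1 US=1 PS=0]
  L1: frame=0x14 idx=0 entry=0x18007 [P=1 RW=1 US=1 PS=0]
  ⇒ phys 0x188D3  [2 reads]
#1 VA=0x6099C1 (r,kernel):
  L0: frame=0x11 idx=3 entry=0x1B007 [P=1 RW=1 US=1 PS=0]
  L1: frame=0x1B idx=9 entry=0x1C007 [P=1 RW=1 US=1 PS=0]
  ⇒ phys 0x1C9C1  [2 reads]
#2 VA=0x3C16905 (r,kernel):
  L0: frame=0x11 idx=30 entry=0x20007 [P=1 RW=1 US=1 PS=0]
  L1: frame=0x20 idx=22 entry=0x7D002 [P=0 RW=1 US=0 PS=0]
  → PAGE_NOT_PRESENT  (2 entries read)
#3 VA=0x360DDD6 (r,kernel):
  L0: frame=0x11 idx=27 entry=0x23007 [P=1 RW=1 US=1 PS=0]
  L1: frame=0x23 idx=13 entry=0x24007 [P=1 RW=1 US=1 PS=0]
  ⇒ phys 0x24DD6  [2 reads]
#4 VA=0x1409B17 (r,kernel):
  L0: frame=0x11 idx=10 entry=0x25007 [P=1 RW=1 US=1 PS=0]
  L1: frame=0x25 idx=9 entry=0x28007 [P=1 RW=1 US=1 PS=0]
  ⇒ phys 0x28B17  [2 reads]

TLB: [["0x800", "0x18"], ["0x609", "0x1C"], ["0x360D", "0x24"], ["0x1409", "0x28"]]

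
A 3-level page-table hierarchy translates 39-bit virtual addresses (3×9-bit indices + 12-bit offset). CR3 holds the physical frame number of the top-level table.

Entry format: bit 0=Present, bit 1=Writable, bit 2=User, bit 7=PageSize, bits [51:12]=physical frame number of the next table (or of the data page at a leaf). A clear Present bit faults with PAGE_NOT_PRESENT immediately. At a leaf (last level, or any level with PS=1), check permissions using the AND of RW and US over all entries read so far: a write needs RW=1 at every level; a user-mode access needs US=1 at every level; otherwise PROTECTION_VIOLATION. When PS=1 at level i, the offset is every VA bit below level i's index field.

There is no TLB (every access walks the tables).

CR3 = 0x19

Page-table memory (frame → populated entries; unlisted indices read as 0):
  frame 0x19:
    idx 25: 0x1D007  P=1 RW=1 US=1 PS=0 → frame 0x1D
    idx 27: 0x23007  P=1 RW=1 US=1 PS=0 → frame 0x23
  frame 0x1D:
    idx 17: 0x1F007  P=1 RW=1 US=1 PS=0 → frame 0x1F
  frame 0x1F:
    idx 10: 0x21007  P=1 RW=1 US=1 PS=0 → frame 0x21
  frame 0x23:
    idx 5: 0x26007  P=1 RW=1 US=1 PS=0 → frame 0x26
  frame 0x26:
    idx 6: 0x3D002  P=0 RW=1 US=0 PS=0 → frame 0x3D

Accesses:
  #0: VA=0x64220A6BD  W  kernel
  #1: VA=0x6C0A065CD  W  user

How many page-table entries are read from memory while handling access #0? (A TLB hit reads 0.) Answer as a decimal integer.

Per-access translation:
#0 VA=0x64220A6BD (w,kernel):
  lvl0: tbl 0x19, slot 25 ⇒ 0x1D007 (P1/RW1/US1/PS0)
  lvl1: tbl 0x1D, slot 17 ⇒ 0x1F007 (P1/RW1/US1/PS0)
  lvl2: tbl 0x1F, slot 10 ⇒ 0x21007 (P1/RW1/US1/PS0)
  ⇒ phys 0x216BD  [3 reads]
#1 VA=0x6C0A065CD (w,user):
  lvl0: tbl 0x19, slot 27 ⇒ 0x23007 (P1/RW1/US1/PS0)
  lvl1: tbl 0x23, slot 5 ⇒ 0x26007 (P1/RW1/US1/PS0)
  lvl2: tbl 0x26, slot 6 ⇒ 0x3D002 (P0/RW1/US0/PS0)
  → PAGE_NOT_PRESENT  (3 entries read)

Entries read for #0: 3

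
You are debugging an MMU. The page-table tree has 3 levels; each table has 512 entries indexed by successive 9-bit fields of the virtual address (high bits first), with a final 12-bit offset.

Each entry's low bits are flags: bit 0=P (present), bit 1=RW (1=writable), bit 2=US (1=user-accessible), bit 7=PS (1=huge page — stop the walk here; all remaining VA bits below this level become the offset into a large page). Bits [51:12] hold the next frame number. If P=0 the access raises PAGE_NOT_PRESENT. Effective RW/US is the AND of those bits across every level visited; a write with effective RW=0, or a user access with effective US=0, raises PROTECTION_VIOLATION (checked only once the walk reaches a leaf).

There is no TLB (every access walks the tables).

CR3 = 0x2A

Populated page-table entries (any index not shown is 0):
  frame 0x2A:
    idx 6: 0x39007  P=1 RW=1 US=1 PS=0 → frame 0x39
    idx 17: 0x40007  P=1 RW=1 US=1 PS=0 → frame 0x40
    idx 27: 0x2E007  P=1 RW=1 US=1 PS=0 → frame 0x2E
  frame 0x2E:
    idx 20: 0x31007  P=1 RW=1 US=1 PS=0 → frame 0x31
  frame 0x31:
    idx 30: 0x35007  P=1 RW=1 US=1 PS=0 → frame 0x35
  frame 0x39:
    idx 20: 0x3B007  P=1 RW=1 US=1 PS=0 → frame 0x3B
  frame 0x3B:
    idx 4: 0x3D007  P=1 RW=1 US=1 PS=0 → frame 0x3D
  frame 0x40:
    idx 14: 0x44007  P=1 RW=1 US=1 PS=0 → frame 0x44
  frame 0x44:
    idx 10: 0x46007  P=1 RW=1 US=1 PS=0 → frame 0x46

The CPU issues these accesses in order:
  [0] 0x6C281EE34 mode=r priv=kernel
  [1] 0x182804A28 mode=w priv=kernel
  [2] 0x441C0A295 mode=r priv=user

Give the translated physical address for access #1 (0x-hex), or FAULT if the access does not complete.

Trace:
#0 VA=0x6C281EE34 (r,kernel):
  lvl0: tbl 0x2A, slot 27 ⇒ 0x2E007 (P1/RW1/US1/PS0)
  lvl1: tbl 0x2E, slot 20 ⇒ 0x31007 (P1/RW1/US1/PS0)
  lvl2: tbl 0x31, slot 30 ⇒ 0x35007 (P1/RW1/US1/PS0)
  ✓ 0x35E34  — 3 lookups
#1 VA=0x182804A28 (w,kernel):
  lvl0: tbl 0x2A, slot 6 ⇒ 0x39007 (P1/RW1/US1/PS0)
  lvl1: tbl 0x39, slot 20 ⇒ 0x3B007 (P1/RW1/US1/PS0)
  lvl2: tbl 0x3B, slot 4 ⇒ 0x3D007 (P1/RW1/US1/PS0)
  ✓ 0x3DA28  — 3 lookups
#2 VA=0x441C0A295 (r,user):
  lvl0: tbl 0x2A, slot 17 ⇒ 0x40007 (P1/RW1/US1/PS0)
  lvl1: tbl 0x40, slot 14 ⇒ 0x44007 (P1/RW1/US1/PS0)
  lvl2: tbl 0x44, slot 10 ⇒ 0x46007 (P1/RW1/US1/PS0)
  ✓ 0x46295  — 3 lookups

Access #1 PA: 0x3DA28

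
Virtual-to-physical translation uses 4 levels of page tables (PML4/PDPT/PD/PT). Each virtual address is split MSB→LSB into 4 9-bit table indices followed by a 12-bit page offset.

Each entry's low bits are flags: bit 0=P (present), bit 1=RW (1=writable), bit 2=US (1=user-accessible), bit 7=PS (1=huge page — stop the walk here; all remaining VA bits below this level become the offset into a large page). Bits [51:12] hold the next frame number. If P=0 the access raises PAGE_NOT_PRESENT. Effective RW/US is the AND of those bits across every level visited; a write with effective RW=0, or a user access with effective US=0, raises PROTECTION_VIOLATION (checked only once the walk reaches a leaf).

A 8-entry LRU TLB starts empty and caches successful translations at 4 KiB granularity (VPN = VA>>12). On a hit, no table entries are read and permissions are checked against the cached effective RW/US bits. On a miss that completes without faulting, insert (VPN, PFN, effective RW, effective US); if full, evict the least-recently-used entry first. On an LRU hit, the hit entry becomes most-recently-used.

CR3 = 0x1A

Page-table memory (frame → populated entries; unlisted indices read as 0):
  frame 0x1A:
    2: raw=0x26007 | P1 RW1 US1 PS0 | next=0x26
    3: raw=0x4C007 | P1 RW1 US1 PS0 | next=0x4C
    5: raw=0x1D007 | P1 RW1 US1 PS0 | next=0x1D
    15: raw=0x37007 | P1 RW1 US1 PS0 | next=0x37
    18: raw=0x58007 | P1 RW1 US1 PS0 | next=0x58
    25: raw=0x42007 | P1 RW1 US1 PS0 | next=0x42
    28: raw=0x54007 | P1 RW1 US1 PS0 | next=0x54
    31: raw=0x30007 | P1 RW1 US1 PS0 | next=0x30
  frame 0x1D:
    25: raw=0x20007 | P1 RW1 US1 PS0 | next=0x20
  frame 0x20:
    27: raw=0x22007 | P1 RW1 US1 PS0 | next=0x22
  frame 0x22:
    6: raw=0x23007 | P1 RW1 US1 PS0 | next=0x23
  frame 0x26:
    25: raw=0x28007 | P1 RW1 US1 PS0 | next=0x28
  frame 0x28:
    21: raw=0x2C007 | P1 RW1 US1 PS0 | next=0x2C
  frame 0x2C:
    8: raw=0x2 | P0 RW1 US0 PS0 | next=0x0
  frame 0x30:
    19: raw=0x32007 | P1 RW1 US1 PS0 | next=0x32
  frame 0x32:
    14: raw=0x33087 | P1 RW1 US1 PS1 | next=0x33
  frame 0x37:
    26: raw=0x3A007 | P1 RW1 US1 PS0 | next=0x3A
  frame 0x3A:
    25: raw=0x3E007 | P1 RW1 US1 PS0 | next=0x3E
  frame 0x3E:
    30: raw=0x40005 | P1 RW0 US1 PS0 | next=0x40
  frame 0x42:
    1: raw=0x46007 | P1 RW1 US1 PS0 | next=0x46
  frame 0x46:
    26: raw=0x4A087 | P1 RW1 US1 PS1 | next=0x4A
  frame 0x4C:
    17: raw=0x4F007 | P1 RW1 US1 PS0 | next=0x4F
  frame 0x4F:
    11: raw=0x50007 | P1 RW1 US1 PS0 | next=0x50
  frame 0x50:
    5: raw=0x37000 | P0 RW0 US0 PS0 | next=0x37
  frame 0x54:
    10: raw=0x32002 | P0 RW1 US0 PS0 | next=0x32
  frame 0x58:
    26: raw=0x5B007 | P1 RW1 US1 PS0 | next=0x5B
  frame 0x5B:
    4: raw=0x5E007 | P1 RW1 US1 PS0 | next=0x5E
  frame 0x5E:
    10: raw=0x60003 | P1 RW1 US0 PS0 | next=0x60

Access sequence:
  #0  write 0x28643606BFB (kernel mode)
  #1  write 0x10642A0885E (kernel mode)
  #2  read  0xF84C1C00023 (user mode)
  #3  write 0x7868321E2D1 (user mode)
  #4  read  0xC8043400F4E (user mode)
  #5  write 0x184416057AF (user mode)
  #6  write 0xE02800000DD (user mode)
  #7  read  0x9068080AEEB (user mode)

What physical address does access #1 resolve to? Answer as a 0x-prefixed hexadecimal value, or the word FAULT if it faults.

Per-access translation:
#0 VA=0x28643606BFB (w,kernel):
  L0 @0x1A[5] → 0x1D007  P=1,RW=1,US=1,PS=0
  L1 @0x1D[25] → 0x20007  P=1,RW=1,US=1,PS=0
  L2 @0x20[27] → 0x22007  P=1,RW=1,US=1,PS=0
  L3 @0x22[6] → 0x23007  P=1,RW=1,US=1,PS=0
  → PA=0x23BFB  (4 entries read)
#1 VA=0x10642A0885E (w,kernel):
  L0 @0x1A[2] → 0x26007  P=1,RW=1,US=1,PS=0
  L1 @0x26[25] → 0x28007  P=1,RW=1,US=1,PS=0
  L2 @0x28[21] → 0x2C007  P=1,RW=1,US=1,PS=0
  L3 @0x2C[8] → 0x2  P=0,RW=1,US=0,PS=0
  → PAGE_NOT_PRESENT  (4 entries read)
#2 VA=0xF84C1C00023 (r,user):
  L0 @0x1A[31] → 0x30007  P=1,RW=1,US=1,PS=0
  L1 @0x30[19] → 0x32007  P=1,RW=1,US=1,PS=0
  L2 @0x32[14] → 0x33087  P=1,RW=1,US=1,PS=1
  → PA=0x33023 (huge @L2)  (3 entries read)
#3 VA=0x7868321E2D1 (w,user):
  L0 @0x1A[15] → 0x37007  P=1,RW=1,US=1,PS=0
  L1 @0x37[26] → 0x3A007  P=1,RW=1,US=1,PS=0
  L2 @0x3A[25] → 0x3E007  P=1,RW=1,US=1,PS=0
  L3 @0x3E[30] → 0x40005  P=1,RW=0,US=1,PS=0
  → PROTECTION_VIOLATION  (4 entries read)
#4 VA=0xC8043400F4E (r,user):
  L0 @0x1A[25] → 0x42007  P=1,RW=1,US=1,PS=0
  L1 @0x42[1] → 0x46007  P=1,RW=1,US=1,PS=0
  L2 @0x46[26] → 0x4A087  P=1,RW=1,US=1,PS=1
  → PA=0x4AF4E (huge @L2)  (3 entries read)
#5 VA=0x184416057AF (w,user):
  L0 @0x1A[3] → 0x4C007  P=1,RW=1,US=1,PS=0
  L1 @0x4C[17] → 0x4F007  P=1,RW=1,US=1,PS=0
  L2 @0x4F[11] → 0x50007  P=1,RW=1,US=1,PS=0
  L3 @0x50[5] → 0x37000  P=0,RW=0,US=0,PS=0
  → PAGE_NOT_PRESENT  (4 entries read)
#6 VA=0xE02800000DD (w,user):
  L0 @0x1A[28] → 0x54007  P=1,RW=1,US=1,PS=0
  L1 @0x54[10] → 0x32002  P=0,RW=1,US=0,PS=0
  → PAGE_NOT_PRESENT  (2 entries read)
#7 VA=0x9068080AEEB (r,user):
  L0 @0x1A[18] → 0x58007  P=1,RW=1,US=1,PS=0
  L1 @0x58[26] → 0x5B007  P=1,RW=1,US=1,PS=0
  L2 @0x5B[4] → 0x5E007  P=1,RW=1,US=1,PS=0
  L3 @0x5E[10] → 0x60003  P=1,RW=1,US=0,PS=0
  → PROTECTION_VIOLATION  (4 entries read)

Access #1 PA: FAULT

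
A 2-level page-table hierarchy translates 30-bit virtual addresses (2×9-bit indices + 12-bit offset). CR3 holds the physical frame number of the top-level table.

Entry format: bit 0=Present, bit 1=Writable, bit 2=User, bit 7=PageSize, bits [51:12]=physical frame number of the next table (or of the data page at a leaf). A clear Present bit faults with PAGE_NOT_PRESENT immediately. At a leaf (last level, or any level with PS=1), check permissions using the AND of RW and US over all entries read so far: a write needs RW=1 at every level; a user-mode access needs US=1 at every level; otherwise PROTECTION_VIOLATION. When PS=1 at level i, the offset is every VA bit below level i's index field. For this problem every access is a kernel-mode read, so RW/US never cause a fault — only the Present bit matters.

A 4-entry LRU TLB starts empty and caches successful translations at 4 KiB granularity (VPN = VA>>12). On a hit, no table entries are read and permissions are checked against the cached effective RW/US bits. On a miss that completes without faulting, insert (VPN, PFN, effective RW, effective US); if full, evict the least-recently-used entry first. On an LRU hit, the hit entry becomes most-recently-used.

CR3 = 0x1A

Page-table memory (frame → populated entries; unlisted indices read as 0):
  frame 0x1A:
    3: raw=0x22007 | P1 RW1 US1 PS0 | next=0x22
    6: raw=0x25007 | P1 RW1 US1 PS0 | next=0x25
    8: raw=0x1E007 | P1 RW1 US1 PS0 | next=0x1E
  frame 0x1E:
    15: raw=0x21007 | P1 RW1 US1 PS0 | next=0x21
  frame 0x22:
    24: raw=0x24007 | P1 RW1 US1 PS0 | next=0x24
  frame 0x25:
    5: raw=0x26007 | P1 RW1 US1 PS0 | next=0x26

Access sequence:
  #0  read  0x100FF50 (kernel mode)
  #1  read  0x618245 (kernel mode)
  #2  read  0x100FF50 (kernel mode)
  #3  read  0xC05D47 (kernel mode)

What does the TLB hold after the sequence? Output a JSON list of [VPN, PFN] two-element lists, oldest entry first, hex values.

Walk each access:
#0 VA=0x100FF50 (r,kernel):
  lvl0: tbl 0x1A, slot 8 ⇒ 0x1E007 (P1/RW1/US1/PS0)
  lvl1: tbl 0x1E, slot 15 ⇒ 0x21007 (P1/RW1/US1/PS0)
  ⇒ phys 0x21F50  [2 reads]
#1 VA=0x618245 (r,kernel):
  lvl0: tbl 0x1A, slot 3 ⇒ 0x22007 (P1/RW1/US1/PS0)
  lvl1: tbl 0x22, slot 24 ⇒ 0x24007 (P1/RW1/US1/PS0)
  ⇒ phys 0x24245  [2 reads]
#2 VA=0x100FF50 (r,kernel):
  TLB hit vpn=0x100F → PA=0x21F50
#3 VA=0xC05D47 (r,kernel):
  lvl0: tbl 0x1A, slot 6 ⇒ 0x25007 (P1/RW1/US1/PS0)
  lvl1: tbl 0x25, slot 5 ⇒ 0x26007 (P1/RW1/US1/PS0)
  ⇒ phys 0x26D47  [2 reads]

TLB: [["0x618", "0x24"], ["0x100F", "0x21"], ["0xC05", "0x26"]]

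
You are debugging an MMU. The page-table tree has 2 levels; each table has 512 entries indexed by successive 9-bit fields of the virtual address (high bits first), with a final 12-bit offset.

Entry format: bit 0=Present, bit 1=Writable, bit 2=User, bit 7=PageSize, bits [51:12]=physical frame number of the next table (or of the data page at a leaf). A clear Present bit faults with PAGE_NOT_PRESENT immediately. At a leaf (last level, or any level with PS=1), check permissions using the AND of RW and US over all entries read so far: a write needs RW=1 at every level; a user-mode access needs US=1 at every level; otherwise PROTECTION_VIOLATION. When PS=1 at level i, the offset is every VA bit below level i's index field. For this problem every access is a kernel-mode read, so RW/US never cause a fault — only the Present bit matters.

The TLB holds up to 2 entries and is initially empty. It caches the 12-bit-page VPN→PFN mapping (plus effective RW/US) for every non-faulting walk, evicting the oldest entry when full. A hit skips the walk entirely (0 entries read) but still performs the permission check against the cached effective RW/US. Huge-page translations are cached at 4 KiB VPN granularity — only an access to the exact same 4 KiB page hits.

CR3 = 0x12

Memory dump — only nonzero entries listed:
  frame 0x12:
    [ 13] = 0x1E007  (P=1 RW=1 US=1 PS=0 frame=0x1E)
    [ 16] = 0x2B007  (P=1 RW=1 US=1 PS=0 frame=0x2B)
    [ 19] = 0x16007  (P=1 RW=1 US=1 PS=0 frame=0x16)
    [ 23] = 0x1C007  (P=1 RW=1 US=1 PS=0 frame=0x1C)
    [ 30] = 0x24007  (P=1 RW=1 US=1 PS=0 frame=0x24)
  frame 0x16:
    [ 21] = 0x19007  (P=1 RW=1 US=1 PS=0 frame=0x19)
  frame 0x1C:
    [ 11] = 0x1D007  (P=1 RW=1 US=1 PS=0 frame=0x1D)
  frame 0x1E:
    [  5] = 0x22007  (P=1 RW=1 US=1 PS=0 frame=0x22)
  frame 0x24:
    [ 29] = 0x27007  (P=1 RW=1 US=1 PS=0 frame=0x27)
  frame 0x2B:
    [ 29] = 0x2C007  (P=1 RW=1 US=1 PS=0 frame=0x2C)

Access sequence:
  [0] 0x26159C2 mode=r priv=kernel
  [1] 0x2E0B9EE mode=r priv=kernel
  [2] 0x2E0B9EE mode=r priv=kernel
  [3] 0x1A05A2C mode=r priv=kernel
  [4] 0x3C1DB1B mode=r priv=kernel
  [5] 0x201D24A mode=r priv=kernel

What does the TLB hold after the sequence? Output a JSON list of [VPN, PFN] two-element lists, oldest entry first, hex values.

Walk each access:
#0 VA=0x26159C2 (r,kernel):
  [0] read 0x12 idx=19: raw=0x16007 flags P=1 W=1 U=1 S=0
  [1] read 0x16 idx=21: raw=0x19007 flags P=1 W=1 U=1 S=0
  ✓ 0x199C2  — 2 lookups
#1 VA=0x2E0B9EE (r,kernel):
  [0] read 0x12 idx=23: raw=0x1C007 flags P=1 W=1 U=1 S=0
  [1] read 0x1C idx=11: raw=0x1D007 flags P=1 W=1 U=1 S=0
  ✓ 0x1D9EE  — 2 lookups
#2 VA=0x2E0B9EE (r,kernel):
  TLB hit vpn=0x2E0B → PA=0x1D9EE
#3 VA=0x1A05A2C (r,kernel):
  [0] read 0x12 idx=13: raw=0x1E007 flags P=1 W=1 U=1 S=0
  [1] read 0x1E idx=5: raw=0x22007 flags P=1 W=1 U=1 S=0
  ✓ 0x22A2C  — 2 lookups
#4 VA=0x3C1DB1B (r,kernel):
  [0] read 0x12 idx=30: raw=0x24007 flags P=1 W=1 U=1 S=0
  [1] read 0x24 idx=29: raw=0x27007 flags P=1 W=1 U=1 S=0
  ✓ 0x27B1B  — 2 lookups
#5 VA=0x201D24A (r,kernel):
  [0] read 0x12 idx=16: raw=0x2B007 flags P=1 W=1 U=1 S=0
  [1] read 0x2B idx=29: raw=0x2C007 flags P=1 W=1 U=1 S=0
  ✓ 0x2C24A  — 2 lookups

TLB: [["0x3C1D", "0x27"], ["0x201D", "0x2C"]]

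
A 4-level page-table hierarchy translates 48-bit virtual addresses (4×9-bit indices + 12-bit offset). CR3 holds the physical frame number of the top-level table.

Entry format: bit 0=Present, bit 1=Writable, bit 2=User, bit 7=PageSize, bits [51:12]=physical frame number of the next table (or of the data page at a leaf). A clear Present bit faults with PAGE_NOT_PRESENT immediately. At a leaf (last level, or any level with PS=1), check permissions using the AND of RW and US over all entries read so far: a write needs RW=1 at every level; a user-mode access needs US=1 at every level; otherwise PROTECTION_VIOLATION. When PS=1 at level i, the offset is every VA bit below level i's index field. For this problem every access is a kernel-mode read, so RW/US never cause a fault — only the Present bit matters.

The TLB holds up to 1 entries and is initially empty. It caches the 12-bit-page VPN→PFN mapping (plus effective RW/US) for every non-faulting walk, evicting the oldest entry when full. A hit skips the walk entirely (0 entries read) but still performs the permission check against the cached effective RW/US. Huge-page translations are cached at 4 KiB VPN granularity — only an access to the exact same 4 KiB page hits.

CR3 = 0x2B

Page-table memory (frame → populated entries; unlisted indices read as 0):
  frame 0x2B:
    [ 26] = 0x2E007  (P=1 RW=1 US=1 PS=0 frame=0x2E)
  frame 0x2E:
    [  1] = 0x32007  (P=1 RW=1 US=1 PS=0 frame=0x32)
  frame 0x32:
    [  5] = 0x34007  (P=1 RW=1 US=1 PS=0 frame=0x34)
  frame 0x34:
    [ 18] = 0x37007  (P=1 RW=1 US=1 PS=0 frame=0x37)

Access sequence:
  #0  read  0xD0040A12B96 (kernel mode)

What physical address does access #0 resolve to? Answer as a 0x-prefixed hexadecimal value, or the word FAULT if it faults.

Walk each access:
#0 VA=0xD0040A12B96 (r,kernel):
  L0 @0x2B[26] → 0x2E007  P=1,RW=1,US=1,PS=0
  L1 @0x2E[1] → 0x32007  P=1,RW=1,US=1,PS=0
  L2 @0x32[5] → 0x34007  P=1,RW=1,US=1,PS=0
  L3 @0x34[18] → 0x37007  P=1,RW=1,US=1,PS=0
  → PA=0x37B96  (4 entries read)

Access #0 PA: 0x37B96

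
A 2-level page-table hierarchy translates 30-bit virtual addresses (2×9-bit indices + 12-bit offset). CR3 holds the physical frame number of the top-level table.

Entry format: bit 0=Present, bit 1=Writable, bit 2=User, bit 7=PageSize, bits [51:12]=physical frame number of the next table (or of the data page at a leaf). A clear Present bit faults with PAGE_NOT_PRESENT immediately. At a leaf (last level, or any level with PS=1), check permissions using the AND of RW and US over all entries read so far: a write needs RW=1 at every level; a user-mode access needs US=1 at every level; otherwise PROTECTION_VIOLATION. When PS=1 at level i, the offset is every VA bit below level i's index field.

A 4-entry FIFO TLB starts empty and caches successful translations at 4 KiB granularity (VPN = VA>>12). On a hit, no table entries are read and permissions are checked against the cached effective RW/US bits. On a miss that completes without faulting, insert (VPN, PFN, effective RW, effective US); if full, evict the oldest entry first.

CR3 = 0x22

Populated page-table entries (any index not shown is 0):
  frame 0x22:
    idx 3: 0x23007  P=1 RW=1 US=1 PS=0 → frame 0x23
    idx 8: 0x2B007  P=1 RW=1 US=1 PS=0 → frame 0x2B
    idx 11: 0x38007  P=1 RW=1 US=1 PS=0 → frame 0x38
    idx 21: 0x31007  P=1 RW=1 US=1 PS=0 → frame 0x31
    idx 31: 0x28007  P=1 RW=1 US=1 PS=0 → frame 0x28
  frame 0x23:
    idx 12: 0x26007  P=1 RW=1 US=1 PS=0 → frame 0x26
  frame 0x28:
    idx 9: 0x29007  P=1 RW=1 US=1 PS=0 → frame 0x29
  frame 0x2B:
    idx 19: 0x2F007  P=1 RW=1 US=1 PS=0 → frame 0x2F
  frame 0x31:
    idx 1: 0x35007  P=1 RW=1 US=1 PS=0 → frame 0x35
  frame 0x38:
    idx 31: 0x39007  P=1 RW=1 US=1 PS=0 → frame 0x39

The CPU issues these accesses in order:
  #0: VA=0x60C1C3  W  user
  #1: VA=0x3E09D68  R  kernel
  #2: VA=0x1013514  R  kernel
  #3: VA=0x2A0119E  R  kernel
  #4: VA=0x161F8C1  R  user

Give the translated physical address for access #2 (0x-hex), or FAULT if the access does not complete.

Walk each access:
#0 VA=0x60C1C3 (w,user):
  [0] read 0x22 idx=3: raw=0x23007 flags P=1 W=1 U=1 S=0
  [1] read 0x23 idx=12: raw=0x26007 flags P=1 W=1 U=1 S=0
  ⇒ phys 0x261C3  [2 reads]
#1 VA=0x3E09D68 (r,kernel):
  [0] read 0x22 idx=31: raw=0x28007 flags P=1 W=1 U=1 S=0
  [1] read 0x28 idx=9: raw=0x29007 flags P=1 W=1 U=1 S=0
  ⇒ phys 0x29D68  [2 reads]
#2 VA=0x1013514 (r,kernel):
  [0] read 0x22 idx=8: raw=0x2B007 flags P=1 W=1 U=1 S=0
  [1] read 0x2B idx=19: raw=0x2F007 flags P=1 W=1 U=1 S=0
  ⇒ phys 0x2F514  [2 reads]
#3 VA=0x2A0119E (r,kernel):
  [0] read 0x22 idx=21: raw=0x31007 flags P=1 W=1 U=1 S=0
  [1] read 0x31 idx=1: raw=0x35007 flags P=1 W=1 U=1 S=0
  ⇒ phys 0x3519E  [2 reads]
#4 VA=0x161F8C1 (r,user):
  [0] read 0x22 idx=11: raw=0x38007 flags P=1 W=1 U=1 S=0
  [1] read 0x38 idx=31: raw=0x39007 flags P=1 W=1 U=1 S=0
  ⇒ phys 0x398C1  [2 reads]

Access #2 PA: 0x2F514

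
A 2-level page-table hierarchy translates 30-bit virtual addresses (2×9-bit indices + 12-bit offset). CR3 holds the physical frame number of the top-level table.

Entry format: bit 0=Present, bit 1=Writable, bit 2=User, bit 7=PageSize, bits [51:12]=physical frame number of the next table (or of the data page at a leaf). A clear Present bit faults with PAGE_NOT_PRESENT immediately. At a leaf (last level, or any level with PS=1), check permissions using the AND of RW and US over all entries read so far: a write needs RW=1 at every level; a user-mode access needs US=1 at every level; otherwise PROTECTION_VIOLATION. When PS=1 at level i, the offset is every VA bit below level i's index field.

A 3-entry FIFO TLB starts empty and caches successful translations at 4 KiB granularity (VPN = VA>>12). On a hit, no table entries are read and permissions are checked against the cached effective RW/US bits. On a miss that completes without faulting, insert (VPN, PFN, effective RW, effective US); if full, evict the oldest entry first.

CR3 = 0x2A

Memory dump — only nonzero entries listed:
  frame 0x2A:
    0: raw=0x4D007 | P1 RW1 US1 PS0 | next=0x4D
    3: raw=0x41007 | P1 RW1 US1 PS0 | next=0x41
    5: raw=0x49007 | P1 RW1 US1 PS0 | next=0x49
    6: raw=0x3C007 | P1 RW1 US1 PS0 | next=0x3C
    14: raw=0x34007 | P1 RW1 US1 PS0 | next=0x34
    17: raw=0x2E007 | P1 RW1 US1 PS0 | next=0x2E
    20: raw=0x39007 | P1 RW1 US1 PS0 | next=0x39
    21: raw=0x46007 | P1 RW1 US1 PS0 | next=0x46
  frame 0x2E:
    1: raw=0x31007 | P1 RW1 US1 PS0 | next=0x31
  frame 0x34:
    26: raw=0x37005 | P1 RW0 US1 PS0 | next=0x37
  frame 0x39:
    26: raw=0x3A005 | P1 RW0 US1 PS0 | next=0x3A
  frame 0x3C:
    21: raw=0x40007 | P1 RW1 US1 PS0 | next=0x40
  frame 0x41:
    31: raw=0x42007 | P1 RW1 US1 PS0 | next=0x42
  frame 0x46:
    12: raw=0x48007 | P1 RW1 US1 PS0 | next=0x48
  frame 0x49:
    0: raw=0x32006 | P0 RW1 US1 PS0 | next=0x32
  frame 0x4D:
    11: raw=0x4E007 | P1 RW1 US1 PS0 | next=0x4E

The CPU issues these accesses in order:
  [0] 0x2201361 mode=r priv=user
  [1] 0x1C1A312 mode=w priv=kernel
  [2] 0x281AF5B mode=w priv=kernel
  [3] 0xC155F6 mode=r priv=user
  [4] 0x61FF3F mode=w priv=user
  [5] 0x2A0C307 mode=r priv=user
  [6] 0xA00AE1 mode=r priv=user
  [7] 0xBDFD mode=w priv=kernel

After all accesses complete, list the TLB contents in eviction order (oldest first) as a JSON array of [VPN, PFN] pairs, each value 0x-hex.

Per-access translation:
#0 VA=0x2201361 (r,user):
  [0] read 0x2A idx=17: raw=0x2E007 flags P=1 W=1 U=1 S=0
  [1] read 0x2E idx=1: raw=0x31007 flags P=1 W=1 U=1 S=0
  → PA=0x31361  (2 entries read)
#1 VA=0x1C1A312 (w,kernel):
  [0] read 0x2A idx=14: raw=0x34007 flags P=1 W=1 U=1 S=0
  [1] read 0x34 idx=26: raw=0x37005 flags P=1 W=0 U=1 S=0
  ⇒ fault: PROTECTION_VIOLATION  — 2 lookups
#2 VA=0x281AF5B (w,kernel):
  [0] read 0x2A idx=20: raw=0x39007 flags P=1 W=1 U=1 S=0
  [1] read 0x39 idx=26: raw=0x3A005 flags P=1 W=0 U=1 S=0
  ⇒ fault: PROTECTION_VIOLATION  — 2 lookups
#3 VA=0xC155F6 (r,user):
  [0] read 0x2A idx=6: raw=0x3C007 flags P=1 W=1 U=1 S=0
  [1] read 0x3C idx=21: raw=0x40007 flags P=1 W=1 U=1 S=0
  → PA=0x405F6  (2 entries read)
#4 VA=0x61FF3F (w,user):
  [0] read 0x2A idx=3: raw=0x41007 flags P=1 W=1 U=1 S=0
  [1] read 0x41 idx=31: raw=0x42007 flags P=1 W=1 U=1 S=0
  → PA=0x42F3F  (2 entries read)
#5 VA=0x2A0C307 (r,user):
  [0] read 0x2A idx=21: raw=0x46007 flags P=1 W=1 U=1 S=0
  [1] read 0x46 idx=12: raw=0x48007 flags P=1 W=1 U=1 S=0
  → PA=0x48307  (2 entries read)
#6 VA=0xA00AE1 (r,user):
  [0] read 0x2A idx=5: raw=0x49007 flags P=1 W=1 U=1 S=0
  [1] read 0x49 idx=0: raw=0x32006 flags P=0 W=1 U=1 S=0
  ⇒ fault: PAGE_NOT_PRESENT  — 2 lookups
#7 VA=0xBDFD (w,kernel):
  [0] read 0x2A idx=0: raw=0x4D007 flags P=1 W=1 U=1 S=0
  [1] read 0x4D idx=11: raw=0x4E007 flags P=1 W=1 U=1 S=0
  → PA=0x4EDFD  (2 entries read)

TLB: [["0x61F", "0x42"], ["0x2A0C", "0x48"], ["0xB", "0x4E"]]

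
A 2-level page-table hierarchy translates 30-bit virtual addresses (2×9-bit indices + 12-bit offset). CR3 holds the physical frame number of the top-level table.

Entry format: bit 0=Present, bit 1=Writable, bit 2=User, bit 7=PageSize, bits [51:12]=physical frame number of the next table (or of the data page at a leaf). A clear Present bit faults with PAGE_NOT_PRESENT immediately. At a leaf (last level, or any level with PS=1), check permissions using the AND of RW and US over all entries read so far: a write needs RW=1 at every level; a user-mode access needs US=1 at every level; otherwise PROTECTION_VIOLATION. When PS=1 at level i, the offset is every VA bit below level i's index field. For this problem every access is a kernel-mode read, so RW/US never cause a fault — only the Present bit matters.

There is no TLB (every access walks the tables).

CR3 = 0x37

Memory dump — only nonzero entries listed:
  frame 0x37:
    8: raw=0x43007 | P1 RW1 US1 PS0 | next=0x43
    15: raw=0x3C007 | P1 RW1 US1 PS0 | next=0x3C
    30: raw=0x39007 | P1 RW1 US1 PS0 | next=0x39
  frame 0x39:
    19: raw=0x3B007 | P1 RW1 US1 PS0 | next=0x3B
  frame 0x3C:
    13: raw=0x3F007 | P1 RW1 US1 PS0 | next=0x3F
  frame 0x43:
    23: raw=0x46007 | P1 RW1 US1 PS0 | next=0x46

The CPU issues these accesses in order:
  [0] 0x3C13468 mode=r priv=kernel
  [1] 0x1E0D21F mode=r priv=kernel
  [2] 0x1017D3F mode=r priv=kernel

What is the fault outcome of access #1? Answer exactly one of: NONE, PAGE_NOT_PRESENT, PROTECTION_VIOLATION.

Trace:
#0 VA=0x3C13468 (r,kernel):
  [0] read 0x37 idx=30: raw=0x39007 flags P=1 W=1 U=1 S=0
  [1] read 0x39 idx=19: raw=0x3B007 flags P=1 W=1 U=1 S=0
  ✓ 0x3B468  — 2 lookups
#1 VA=0x1E0D21F (r,kernel):
  [0] read 0x37 idx=15: raw=0x3C007 flags P=1 W=1 U=1 S=0
  [1] read 0x3C idx=13: raw=0x3F007 flags P=1 W=1 U=1 S=0
  ✓ 0x3F21F  — 2 lookups
#2 VA=0x1017D3F (r,kernel):
  [0] read 0x37 idx=8: raw=0x43007 flags P=1 W=1 U=1 S=0
  [1] read 0x43 idx=23: raw=0x46007 flags P=1 W=1 U=1 S=0
  ✓ 0x46D3F  — 2 lookups

Access #1 fault: NONE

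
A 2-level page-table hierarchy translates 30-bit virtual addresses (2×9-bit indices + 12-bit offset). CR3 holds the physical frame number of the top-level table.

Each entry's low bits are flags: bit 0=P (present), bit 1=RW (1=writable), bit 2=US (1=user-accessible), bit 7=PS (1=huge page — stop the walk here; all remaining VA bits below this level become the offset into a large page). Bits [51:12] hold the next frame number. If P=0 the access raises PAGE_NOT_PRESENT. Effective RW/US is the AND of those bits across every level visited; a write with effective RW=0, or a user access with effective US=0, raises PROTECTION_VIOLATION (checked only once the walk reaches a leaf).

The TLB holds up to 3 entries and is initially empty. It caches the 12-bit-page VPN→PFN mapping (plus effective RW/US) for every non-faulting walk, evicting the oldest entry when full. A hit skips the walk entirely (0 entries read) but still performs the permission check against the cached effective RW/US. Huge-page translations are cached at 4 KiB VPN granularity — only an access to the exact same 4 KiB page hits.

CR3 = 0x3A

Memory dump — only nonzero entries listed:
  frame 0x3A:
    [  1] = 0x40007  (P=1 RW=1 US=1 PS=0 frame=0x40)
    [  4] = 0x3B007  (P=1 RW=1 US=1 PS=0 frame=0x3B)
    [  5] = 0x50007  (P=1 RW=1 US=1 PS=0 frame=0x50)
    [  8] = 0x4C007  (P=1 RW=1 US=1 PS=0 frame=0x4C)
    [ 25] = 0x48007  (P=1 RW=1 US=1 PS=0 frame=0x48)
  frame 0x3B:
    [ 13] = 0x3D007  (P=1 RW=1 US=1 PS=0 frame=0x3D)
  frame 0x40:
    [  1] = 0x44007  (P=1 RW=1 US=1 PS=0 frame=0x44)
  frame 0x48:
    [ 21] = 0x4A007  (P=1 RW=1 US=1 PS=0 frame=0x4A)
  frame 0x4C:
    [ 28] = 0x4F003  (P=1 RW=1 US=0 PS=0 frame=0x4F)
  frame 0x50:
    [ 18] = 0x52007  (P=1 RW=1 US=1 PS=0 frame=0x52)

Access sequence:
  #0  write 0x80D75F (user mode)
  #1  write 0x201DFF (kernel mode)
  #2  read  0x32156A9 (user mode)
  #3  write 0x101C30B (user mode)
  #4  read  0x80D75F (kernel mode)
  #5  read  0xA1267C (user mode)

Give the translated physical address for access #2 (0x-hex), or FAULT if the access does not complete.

Per-access translation:
#0 VA=0x80D75F (w,user):
  lvl0: tbl 0x3A, slot 4 ⇒ 0x3B007 (P1/RW1/US1/PS0)
  lvl1: tbl 0x3B, slot 13 ⇒ 0x3D007 (P1/RW1/US1/PS0)
  ⇒ phys 0x3D75F  [2 reads]
#1 VA=0x201DFF (w,kernel):
  lvl0: tbl 0x3A, slot 1 ⇒ 0x40007 (P1/RW1/US1/PS0)
  lvl1: tbl 0x40, slot 1 ⇒ 0x44007 (P1/RW1/US1/PS0)
  ⇒ phys 0x44DFF  [2 reads]
#2 VA=0x32156A9 (r,user):
  lvl0: tbl 0x3A, slot 25 ⇒ 0x48007 (P1/RW1/US1/PS0)
  lvl1: tbl 0x48, slot 21 ⇒ 0x4A007 (P1/RW1/US1/PS0)
  ⇒ phys 0x4A6A9  [2 reads]
#3 VA=0x101C30B (w,user):
  lvl0: tbl 0x3A, slot 8 ⇒ 0x4C007 (P1/RW1/US1/PS0)
  lvl1: tbl 0x4C, slot 28 ⇒ 0x4F003 (P1/RW1/US0/PS0)
  ⇒ fault: PROTECTION_VIOLATION  — 2 lookups
#4 VA=0x80D75F (r,kernel):
  TLB hit vpn=0x80D → PA=0x3D75F
#5 VA=0xA1267C (r,user):
  lvl0: tbl 0x3A, slot 5 ⇒ 0x50007 (P1/RW1/US1/PS0)
  lvl1: tbl 0x50, slot 18 ⇒ 0x52007 (P1/RW1/US1/PS0)
  ⇒ phys 0x5267C  [2 reads]

Access #2 PA: 0x4A6A9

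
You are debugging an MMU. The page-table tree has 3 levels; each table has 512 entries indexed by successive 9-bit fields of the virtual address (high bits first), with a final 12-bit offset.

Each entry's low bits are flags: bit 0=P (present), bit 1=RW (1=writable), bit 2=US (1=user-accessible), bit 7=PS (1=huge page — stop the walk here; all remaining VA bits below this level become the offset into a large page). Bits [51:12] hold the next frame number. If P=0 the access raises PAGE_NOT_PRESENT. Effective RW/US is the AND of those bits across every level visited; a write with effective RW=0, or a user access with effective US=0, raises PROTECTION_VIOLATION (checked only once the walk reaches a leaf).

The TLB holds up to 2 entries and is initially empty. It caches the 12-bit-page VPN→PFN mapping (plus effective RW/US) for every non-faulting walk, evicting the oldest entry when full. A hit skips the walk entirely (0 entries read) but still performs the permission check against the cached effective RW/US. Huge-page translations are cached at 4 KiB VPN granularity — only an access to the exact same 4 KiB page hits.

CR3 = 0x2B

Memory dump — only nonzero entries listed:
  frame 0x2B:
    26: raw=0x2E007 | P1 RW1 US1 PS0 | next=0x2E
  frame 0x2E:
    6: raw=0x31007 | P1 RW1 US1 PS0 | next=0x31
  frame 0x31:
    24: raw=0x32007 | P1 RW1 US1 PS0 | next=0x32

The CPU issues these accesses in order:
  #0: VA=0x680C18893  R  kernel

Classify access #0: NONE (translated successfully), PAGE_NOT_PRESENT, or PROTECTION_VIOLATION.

Per-access translation:
#0 VA=0x680C18893 (r,kernel):
  lvl0: tbl 0x2B, slot 26 ⇒ 0x2E007 (P1/RW1/US1/PS0)
  lvl1: tbl 0x2E, slot 6 ⇒ 0x31007 (P1/RW1/US1/PS0)
  lvl2: tbl 0x31, slot 24 ⇒ 0x32007 (P1/RW1/US1/PS0)
  ⇒ phys 0x32893  [3 reads]

Access #0 fault: NONE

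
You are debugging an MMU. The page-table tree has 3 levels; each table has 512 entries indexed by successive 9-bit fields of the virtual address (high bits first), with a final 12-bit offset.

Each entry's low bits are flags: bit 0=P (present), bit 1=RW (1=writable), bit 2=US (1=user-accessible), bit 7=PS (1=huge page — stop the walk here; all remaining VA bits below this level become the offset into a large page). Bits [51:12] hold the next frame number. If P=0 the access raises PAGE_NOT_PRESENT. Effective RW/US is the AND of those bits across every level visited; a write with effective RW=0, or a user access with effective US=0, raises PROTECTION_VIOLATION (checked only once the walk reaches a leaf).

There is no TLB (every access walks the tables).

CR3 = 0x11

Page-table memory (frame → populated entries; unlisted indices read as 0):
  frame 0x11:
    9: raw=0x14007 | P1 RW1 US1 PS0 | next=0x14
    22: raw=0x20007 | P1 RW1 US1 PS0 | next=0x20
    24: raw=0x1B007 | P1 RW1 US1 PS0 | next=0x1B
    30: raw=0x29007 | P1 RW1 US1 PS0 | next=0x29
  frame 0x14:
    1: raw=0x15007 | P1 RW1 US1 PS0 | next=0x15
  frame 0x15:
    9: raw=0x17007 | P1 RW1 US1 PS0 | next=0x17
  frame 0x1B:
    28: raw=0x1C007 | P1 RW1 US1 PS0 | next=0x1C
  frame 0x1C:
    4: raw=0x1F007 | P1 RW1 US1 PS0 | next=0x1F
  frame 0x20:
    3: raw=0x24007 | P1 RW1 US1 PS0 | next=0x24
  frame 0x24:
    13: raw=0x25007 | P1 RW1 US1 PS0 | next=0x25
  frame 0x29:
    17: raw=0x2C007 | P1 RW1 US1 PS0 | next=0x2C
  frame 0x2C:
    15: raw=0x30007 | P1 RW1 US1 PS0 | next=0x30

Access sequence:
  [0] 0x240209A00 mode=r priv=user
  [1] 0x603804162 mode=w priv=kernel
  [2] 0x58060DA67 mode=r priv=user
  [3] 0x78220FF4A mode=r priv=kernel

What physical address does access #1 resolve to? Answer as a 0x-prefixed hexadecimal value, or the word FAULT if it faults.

Trace:
#0 VA=0x240209A00 (r,user):
  L0 @0x11[9] → 0x14007  P=1,RW=1,US=1,PS=0
  L1 @0x14[1] → 0x15007  P=1,RW=1,US=1,PS=0
  L2 @0x15[9] → 0x17007  P=1,RW=1,US=1,PS=0
  ⇒ phys 0x17A00  [3 reads]
#1 VA=0x603804162 (w,kernel):
  L0 @0x11[24] → 0x1B007  P=1,RW=1,US=1,PS=0
  L1 @0x1B[28] → 0x1C007  P=1,RW=1,US=1,PS=0
  L2 @0x1C[4] → 0x1F007  P=1,RW=1,US=1,PS=0
  ⇒ phys 0x1F162  [3 reads]
#2 VA=0x58060DA67 (r,user):
  L0 @0x11[22] → 0x20007  P=1,RW=1,US=1,PS=0
  L1 @0x20[3] → 0x24007  P=1,RW=1,US=1,PS=0
  L2 @0x24[13] → 0x25007  P=1,RW=1,US=1,PS=0
  ⇒ phys 0x25A67  [3 reads]
#3 VA=0x78220FF4A (r,kernel):
  L0 @0x11[30] → 0x29007  P=1,RW=1,US=1,PS=0
  L1 @0x29[17] → 0x2C007  P=1,RW=1,US=1,PS=0
  L2 @0x2C[15] → 0x30007  P=1,RW=1,US=1,PS=0
  ⇒ phys 0x30F4A  [3 reads]

Access #1 PA: 0x1F162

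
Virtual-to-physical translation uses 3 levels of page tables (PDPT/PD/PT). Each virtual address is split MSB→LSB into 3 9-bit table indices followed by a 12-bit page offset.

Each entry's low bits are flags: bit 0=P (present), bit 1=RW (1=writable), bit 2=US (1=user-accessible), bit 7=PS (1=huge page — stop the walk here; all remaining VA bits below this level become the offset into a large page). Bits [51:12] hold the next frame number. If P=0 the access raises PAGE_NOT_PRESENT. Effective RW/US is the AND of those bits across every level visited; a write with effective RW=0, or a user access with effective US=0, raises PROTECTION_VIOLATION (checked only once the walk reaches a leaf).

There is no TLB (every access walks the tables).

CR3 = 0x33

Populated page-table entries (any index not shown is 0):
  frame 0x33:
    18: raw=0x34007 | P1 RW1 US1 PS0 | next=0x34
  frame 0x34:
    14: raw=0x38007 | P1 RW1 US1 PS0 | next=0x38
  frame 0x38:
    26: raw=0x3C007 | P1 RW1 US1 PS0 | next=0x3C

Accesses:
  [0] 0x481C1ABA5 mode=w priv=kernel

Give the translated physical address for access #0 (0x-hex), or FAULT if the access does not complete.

Trace:
#0 VA=0x481C1ABA5 (w,kernel):
  [0] read 0x33 idx=18: raw=0x34007 flags P=1 W=1 U=1 S=0
  [1] read 0x34 idx=14: raw=0x38007 flags P=1 W=1 U=1 S=0
  [2] read 0x38 idx=26: raw=0x3C007 flags P=1 W=1 U=1 S=0
  → PA=0x3CBA5  (3 entries read)

Access #0 PA: 0x3CBA5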